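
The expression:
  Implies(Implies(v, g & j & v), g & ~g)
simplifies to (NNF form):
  v & (~g | ~j)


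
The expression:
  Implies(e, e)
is always true.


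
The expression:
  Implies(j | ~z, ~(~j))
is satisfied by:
  {z: True, j: True}
  {z: True, j: False}
  {j: True, z: False}


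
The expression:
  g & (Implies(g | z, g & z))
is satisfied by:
  {z: True, g: True}


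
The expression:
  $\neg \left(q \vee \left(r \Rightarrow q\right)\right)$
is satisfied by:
  {r: True, q: False}


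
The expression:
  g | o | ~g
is always true.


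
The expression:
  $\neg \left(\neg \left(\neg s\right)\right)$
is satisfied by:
  {s: False}


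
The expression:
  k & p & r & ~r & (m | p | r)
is never true.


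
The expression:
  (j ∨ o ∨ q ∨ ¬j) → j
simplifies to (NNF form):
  j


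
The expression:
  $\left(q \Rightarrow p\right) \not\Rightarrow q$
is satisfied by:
  {q: False}


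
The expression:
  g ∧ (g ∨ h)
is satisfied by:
  {g: True}


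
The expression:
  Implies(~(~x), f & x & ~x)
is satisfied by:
  {x: False}


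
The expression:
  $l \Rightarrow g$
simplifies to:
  $g \vee \neg l$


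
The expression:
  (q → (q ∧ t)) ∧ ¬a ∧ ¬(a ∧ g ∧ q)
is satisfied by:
  {t: True, q: False, a: False}
  {q: False, a: False, t: False}
  {t: True, q: True, a: False}


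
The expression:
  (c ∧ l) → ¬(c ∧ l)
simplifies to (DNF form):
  ¬c ∨ ¬l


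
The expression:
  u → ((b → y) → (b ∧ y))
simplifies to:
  b ∨ ¬u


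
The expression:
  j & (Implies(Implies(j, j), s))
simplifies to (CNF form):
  j & s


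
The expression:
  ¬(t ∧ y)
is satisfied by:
  {t: False, y: False}
  {y: True, t: False}
  {t: True, y: False}


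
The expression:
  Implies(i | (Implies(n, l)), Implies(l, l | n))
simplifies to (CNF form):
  True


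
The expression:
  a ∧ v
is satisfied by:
  {a: True, v: True}


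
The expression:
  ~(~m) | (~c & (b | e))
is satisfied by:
  {b: True, m: True, e: True, c: False}
  {b: True, m: True, c: False, e: False}
  {m: True, e: True, c: False, b: False}
  {m: True, c: False, e: False, b: False}
  {m: True, b: True, c: True, e: True}
  {m: True, b: True, c: True, e: False}
  {m: True, c: True, e: True, b: False}
  {m: True, c: True, e: False, b: False}
  {e: True, b: True, c: False, m: False}
  {b: True, c: False, e: False, m: False}
  {e: True, b: False, c: False, m: False}


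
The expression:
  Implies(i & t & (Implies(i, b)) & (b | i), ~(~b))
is always true.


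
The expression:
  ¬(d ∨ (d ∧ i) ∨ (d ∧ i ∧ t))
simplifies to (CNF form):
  ¬d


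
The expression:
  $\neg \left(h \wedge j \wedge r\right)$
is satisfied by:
  {h: False, r: False, j: False}
  {j: True, h: False, r: False}
  {r: True, h: False, j: False}
  {j: True, r: True, h: False}
  {h: True, j: False, r: False}
  {j: True, h: True, r: False}
  {r: True, h: True, j: False}


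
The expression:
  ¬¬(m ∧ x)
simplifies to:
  m ∧ x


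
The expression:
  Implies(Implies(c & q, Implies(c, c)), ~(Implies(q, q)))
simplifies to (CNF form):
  False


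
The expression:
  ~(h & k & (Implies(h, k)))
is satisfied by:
  {h: False, k: False}
  {k: True, h: False}
  {h: True, k: False}


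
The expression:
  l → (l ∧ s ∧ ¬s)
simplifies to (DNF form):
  ¬l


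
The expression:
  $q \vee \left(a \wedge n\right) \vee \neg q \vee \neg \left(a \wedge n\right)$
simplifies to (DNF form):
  $\text{True}$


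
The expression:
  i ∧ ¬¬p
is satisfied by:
  {i: True, p: True}


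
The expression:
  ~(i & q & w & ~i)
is always true.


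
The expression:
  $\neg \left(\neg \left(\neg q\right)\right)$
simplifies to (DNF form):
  $\neg q$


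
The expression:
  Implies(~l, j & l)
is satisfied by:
  {l: True}


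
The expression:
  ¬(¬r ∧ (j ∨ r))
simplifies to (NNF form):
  r ∨ ¬j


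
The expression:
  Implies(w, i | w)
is always true.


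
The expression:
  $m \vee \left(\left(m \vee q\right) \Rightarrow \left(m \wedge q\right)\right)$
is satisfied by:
  {m: True, q: False}
  {q: False, m: False}
  {q: True, m: True}


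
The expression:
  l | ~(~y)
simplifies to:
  l | y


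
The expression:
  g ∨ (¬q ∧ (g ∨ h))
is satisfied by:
  {g: True, h: True, q: False}
  {g: True, h: False, q: False}
  {q: True, g: True, h: True}
  {q: True, g: True, h: False}
  {h: True, q: False, g: False}


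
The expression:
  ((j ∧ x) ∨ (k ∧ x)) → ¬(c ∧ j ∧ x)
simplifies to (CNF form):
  ¬c ∨ ¬j ∨ ¬x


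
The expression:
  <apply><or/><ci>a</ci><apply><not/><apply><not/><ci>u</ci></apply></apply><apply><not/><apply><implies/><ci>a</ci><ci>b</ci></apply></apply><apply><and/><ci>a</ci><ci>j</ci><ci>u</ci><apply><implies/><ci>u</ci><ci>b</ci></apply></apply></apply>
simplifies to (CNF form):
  <apply><or/><ci>a</ci><ci>u</ci></apply>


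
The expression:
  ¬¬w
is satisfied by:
  {w: True}


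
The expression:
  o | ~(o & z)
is always true.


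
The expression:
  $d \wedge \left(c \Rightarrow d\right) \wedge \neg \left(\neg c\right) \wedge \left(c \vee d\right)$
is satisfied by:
  {c: True, d: True}


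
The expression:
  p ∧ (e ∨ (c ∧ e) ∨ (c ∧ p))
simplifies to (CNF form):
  p ∧ (c ∨ e)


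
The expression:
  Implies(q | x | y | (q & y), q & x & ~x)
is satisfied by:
  {q: False, y: False, x: False}


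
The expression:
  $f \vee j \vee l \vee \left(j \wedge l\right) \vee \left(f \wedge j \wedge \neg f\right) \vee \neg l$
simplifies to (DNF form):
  $\text{True}$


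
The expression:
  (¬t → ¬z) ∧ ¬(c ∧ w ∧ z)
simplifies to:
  (t ∧ ¬c) ∨ (t ∧ ¬w) ∨ ¬z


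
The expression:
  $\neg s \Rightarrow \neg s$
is always true.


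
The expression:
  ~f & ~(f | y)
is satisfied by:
  {y: False, f: False}


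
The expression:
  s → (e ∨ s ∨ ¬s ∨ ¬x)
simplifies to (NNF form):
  True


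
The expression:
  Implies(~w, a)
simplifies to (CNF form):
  a | w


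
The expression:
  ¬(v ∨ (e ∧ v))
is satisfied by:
  {v: False}


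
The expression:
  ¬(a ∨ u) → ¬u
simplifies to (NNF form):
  True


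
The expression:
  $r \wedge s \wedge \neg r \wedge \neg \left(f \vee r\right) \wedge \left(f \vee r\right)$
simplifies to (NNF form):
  $\text{False}$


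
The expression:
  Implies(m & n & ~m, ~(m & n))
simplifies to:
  True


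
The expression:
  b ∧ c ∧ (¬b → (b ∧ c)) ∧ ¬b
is never true.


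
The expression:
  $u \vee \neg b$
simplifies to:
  $u \vee \neg b$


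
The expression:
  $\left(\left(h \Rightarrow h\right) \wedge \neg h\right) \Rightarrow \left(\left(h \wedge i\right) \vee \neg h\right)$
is always true.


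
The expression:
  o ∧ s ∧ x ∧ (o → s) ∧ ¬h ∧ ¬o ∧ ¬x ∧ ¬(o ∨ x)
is never true.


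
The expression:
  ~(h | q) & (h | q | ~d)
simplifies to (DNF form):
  ~d & ~h & ~q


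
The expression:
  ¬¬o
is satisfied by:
  {o: True}


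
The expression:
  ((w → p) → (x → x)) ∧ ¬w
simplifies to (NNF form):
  ¬w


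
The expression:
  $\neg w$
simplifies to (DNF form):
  $\neg w$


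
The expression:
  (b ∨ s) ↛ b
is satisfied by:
  {s: True, b: False}


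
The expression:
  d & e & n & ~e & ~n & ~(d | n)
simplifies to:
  False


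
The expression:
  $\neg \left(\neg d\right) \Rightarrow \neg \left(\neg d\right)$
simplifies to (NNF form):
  $\text{True}$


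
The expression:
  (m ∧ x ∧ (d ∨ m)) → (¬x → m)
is always true.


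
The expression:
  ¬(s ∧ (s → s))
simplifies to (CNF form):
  ¬s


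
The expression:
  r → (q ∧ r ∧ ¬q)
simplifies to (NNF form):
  ¬r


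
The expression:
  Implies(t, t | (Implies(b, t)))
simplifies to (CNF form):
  True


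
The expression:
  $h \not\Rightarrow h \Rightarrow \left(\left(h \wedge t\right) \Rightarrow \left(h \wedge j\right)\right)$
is always true.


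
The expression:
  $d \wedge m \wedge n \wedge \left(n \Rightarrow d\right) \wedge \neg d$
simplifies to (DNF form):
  $\text{False}$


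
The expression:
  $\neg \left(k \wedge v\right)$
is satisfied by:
  {k: False, v: False}
  {v: True, k: False}
  {k: True, v: False}


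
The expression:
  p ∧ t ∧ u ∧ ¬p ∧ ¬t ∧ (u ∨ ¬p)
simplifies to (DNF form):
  False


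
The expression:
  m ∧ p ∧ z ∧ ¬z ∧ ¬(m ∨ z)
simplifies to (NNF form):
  False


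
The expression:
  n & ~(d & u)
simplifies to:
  n & (~d | ~u)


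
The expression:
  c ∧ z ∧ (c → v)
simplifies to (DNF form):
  c ∧ v ∧ z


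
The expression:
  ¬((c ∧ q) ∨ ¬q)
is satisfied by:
  {q: True, c: False}


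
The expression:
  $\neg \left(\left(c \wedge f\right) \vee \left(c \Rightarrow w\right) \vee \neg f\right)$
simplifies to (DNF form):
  $\text{False}$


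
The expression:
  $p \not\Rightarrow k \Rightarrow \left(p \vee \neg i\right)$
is always true.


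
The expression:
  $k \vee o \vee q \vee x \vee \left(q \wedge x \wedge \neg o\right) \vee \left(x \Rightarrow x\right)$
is always true.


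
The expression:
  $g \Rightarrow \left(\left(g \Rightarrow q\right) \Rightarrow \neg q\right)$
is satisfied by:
  {g: False, q: False}
  {q: True, g: False}
  {g: True, q: False}


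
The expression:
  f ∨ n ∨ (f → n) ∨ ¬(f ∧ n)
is always true.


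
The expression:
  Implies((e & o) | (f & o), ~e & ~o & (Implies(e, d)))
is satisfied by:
  {e: False, o: False, f: False}
  {f: True, e: False, o: False}
  {e: True, f: False, o: False}
  {f: True, e: True, o: False}
  {o: True, f: False, e: False}


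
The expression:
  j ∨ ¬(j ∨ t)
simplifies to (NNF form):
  j ∨ ¬t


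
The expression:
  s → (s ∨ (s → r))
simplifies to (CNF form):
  True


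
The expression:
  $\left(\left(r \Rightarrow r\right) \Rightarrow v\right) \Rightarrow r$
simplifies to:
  $r \vee \neg v$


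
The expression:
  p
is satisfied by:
  {p: True}


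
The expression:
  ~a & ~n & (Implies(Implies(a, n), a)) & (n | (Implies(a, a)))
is never true.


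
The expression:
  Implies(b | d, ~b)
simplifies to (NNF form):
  ~b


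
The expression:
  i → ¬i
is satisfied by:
  {i: False}


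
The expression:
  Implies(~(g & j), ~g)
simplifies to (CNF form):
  j | ~g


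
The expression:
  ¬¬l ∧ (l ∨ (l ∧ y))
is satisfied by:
  {l: True}


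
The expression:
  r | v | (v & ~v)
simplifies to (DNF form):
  r | v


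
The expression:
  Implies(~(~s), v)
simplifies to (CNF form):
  v | ~s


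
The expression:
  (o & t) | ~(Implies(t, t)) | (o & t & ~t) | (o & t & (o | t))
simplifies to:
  o & t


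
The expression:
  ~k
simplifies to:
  ~k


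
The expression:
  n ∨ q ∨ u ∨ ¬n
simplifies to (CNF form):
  True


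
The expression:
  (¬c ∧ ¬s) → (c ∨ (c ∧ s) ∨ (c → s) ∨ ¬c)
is always true.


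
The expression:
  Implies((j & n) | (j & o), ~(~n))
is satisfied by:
  {n: True, o: False, j: False}
  {o: False, j: False, n: False}
  {j: True, n: True, o: False}
  {j: True, o: False, n: False}
  {n: True, o: True, j: False}
  {o: True, n: False, j: False}
  {j: True, o: True, n: True}


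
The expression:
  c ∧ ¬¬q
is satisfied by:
  {c: True, q: True}


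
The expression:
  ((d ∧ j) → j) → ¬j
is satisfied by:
  {j: False}


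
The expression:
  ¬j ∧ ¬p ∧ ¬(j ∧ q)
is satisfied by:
  {p: False, j: False}


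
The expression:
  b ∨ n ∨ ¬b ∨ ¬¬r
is always true.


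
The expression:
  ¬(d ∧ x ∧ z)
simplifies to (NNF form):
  ¬d ∨ ¬x ∨ ¬z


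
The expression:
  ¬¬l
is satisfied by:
  {l: True}


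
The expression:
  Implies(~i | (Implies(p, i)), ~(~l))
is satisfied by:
  {l: True}


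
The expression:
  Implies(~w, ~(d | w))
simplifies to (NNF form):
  w | ~d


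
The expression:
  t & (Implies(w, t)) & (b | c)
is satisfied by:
  {t: True, b: True, c: True}
  {t: True, b: True, c: False}
  {t: True, c: True, b: False}


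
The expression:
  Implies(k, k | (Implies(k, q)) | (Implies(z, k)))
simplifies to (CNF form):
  True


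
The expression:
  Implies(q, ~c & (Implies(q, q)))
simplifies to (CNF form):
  ~c | ~q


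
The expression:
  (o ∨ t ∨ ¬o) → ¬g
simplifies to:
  ¬g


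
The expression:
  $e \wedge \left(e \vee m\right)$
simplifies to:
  $e$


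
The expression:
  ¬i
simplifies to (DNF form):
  ¬i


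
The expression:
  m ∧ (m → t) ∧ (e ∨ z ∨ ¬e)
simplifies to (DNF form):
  m ∧ t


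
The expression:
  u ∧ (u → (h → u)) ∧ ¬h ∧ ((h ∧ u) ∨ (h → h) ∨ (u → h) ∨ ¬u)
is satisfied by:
  {u: True, h: False}


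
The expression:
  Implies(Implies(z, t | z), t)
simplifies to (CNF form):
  t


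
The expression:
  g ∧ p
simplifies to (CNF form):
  g ∧ p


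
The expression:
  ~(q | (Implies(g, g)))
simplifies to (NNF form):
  False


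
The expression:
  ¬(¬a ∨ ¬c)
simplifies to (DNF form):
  a ∧ c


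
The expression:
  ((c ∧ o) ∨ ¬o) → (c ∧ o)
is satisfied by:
  {o: True}


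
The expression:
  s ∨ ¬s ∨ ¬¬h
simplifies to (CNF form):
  True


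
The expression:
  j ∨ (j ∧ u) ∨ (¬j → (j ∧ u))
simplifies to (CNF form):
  j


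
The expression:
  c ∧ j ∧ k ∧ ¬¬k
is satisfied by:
  {c: True, j: True, k: True}


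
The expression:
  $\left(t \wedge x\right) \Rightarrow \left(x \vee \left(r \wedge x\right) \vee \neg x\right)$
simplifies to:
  $\text{True}$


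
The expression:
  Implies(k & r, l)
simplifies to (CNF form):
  l | ~k | ~r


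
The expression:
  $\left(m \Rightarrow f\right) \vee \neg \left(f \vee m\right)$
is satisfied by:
  {f: True, m: False}
  {m: False, f: False}
  {m: True, f: True}


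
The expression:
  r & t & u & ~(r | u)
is never true.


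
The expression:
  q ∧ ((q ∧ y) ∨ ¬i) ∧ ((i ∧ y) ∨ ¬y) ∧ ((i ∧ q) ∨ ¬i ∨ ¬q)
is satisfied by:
  {q: True, y: False, i: False}
  {i: True, y: True, q: True}


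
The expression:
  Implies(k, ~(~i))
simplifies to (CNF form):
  i | ~k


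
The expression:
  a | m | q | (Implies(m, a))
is always true.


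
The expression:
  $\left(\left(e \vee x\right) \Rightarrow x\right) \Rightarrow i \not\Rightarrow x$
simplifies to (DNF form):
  $\left(e \wedge \neg x\right) \vee \left(i \wedge \neg x\right)$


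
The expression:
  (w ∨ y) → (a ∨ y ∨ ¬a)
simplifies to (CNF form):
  True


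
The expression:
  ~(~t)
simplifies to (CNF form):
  t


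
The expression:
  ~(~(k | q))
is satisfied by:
  {k: True, q: True}
  {k: True, q: False}
  {q: True, k: False}


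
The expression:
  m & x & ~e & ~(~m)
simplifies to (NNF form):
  m & x & ~e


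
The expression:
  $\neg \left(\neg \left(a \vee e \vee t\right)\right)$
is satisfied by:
  {a: True, t: True, e: True}
  {a: True, t: True, e: False}
  {a: True, e: True, t: False}
  {a: True, e: False, t: False}
  {t: True, e: True, a: False}
  {t: True, e: False, a: False}
  {e: True, t: False, a: False}


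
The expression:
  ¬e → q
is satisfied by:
  {q: True, e: True}
  {q: True, e: False}
  {e: True, q: False}


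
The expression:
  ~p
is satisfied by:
  {p: False}


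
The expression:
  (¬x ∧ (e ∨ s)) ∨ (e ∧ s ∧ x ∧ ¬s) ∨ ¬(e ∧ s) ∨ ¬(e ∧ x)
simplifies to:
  ¬e ∨ ¬s ∨ ¬x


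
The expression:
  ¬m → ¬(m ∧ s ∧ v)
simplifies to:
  True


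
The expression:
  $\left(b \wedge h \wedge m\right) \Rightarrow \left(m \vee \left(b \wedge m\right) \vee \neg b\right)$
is always true.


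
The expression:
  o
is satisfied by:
  {o: True}


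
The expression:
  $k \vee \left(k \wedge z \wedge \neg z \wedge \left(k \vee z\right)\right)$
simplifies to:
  $k$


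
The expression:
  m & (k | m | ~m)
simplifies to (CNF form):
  m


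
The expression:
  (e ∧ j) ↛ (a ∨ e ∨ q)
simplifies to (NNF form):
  False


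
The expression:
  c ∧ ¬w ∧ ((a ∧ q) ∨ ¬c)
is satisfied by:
  {a: True, c: True, q: True, w: False}


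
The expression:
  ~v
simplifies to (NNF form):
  ~v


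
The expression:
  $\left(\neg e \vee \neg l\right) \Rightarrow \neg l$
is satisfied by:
  {e: True, l: False}
  {l: False, e: False}
  {l: True, e: True}


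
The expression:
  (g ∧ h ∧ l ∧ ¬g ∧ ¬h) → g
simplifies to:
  True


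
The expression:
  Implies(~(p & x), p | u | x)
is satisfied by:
  {x: True, u: True, p: True}
  {x: True, u: True, p: False}
  {x: True, p: True, u: False}
  {x: True, p: False, u: False}
  {u: True, p: True, x: False}
  {u: True, p: False, x: False}
  {p: True, u: False, x: False}


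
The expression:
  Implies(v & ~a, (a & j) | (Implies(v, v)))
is always true.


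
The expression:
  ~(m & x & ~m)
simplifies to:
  True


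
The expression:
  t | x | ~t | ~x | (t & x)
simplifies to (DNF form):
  True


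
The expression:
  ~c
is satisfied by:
  {c: False}


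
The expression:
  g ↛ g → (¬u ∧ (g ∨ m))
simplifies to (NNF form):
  True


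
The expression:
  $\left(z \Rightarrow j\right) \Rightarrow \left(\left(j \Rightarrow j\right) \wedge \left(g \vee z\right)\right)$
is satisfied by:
  {z: True, g: True}
  {z: True, g: False}
  {g: True, z: False}


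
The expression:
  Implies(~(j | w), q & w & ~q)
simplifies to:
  j | w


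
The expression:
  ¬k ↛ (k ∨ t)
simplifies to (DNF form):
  ¬k ∧ ¬t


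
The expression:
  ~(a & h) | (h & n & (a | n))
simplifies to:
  n | ~a | ~h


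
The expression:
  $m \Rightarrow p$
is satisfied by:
  {p: True, m: False}
  {m: False, p: False}
  {m: True, p: True}


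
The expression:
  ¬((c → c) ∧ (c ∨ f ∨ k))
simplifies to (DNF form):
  ¬c ∧ ¬f ∧ ¬k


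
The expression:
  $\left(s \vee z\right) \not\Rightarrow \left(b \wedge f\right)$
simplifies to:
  $\left(s \wedge \neg b\right) \vee \left(s \wedge \neg f\right) \vee \left(z \wedge \neg b\right) \vee \left(z \wedge \neg f\right)$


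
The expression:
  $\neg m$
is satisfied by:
  {m: False}


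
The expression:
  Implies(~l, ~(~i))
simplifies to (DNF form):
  i | l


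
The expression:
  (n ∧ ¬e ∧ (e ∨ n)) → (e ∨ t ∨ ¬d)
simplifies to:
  e ∨ t ∨ ¬d ∨ ¬n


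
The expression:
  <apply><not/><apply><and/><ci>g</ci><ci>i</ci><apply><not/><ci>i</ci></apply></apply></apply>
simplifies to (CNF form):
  <true/>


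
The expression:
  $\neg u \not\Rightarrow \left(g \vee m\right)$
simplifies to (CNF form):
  $\neg g \wedge \neg m \wedge \neg u$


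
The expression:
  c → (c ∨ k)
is always true.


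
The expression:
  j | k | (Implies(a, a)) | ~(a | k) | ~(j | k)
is always true.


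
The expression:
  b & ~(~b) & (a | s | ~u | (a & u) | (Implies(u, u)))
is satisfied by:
  {b: True}


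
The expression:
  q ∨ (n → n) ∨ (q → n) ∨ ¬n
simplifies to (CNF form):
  True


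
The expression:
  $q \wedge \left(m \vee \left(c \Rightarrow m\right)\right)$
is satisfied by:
  {m: True, q: True, c: False}
  {q: True, c: False, m: False}
  {m: True, c: True, q: True}


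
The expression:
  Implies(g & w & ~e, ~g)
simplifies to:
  e | ~g | ~w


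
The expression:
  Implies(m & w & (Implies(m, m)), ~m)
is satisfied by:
  {w: False, m: False}
  {m: True, w: False}
  {w: True, m: False}


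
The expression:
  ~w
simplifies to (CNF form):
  ~w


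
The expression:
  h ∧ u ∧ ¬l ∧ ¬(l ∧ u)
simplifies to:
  h ∧ u ∧ ¬l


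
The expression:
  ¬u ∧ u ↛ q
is never true.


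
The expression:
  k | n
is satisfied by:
  {n: True, k: True}
  {n: True, k: False}
  {k: True, n: False}


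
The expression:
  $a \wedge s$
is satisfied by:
  {a: True, s: True}


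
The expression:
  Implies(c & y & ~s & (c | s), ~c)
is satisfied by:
  {s: True, y: False, c: False}
  {s: False, y: False, c: False}
  {c: True, s: True, y: False}
  {c: True, s: False, y: False}
  {y: True, s: True, c: False}
  {y: True, s: False, c: False}
  {y: True, c: True, s: True}


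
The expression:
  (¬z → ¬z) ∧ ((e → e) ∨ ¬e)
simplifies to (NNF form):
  True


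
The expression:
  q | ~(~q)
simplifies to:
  q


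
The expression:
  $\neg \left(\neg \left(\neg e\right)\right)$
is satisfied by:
  {e: False}


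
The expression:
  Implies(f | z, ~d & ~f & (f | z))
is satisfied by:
  {z: False, f: False, d: False}
  {d: True, z: False, f: False}
  {z: True, d: False, f: False}


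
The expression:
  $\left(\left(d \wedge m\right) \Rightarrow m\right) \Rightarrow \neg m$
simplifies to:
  $\neg m$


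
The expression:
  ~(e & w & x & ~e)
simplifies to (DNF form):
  True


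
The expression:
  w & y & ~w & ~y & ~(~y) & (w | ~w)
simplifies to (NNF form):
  False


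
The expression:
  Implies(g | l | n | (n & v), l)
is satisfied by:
  {l: True, n: False, g: False}
  {l: True, g: True, n: False}
  {l: True, n: True, g: False}
  {l: True, g: True, n: True}
  {g: False, n: False, l: False}


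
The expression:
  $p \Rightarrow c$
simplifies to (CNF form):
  $c \vee \neg p$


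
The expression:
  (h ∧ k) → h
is always true.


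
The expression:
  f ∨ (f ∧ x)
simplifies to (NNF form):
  f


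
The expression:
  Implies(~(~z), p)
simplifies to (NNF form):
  p | ~z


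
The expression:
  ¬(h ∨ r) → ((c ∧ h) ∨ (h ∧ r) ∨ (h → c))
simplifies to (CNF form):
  True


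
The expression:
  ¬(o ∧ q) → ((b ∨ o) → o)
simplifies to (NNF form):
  o ∨ ¬b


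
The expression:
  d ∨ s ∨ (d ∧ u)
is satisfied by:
  {d: True, s: True}
  {d: True, s: False}
  {s: True, d: False}


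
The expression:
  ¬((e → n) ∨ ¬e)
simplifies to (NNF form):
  e ∧ ¬n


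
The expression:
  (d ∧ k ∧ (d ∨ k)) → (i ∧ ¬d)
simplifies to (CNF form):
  ¬d ∨ ¬k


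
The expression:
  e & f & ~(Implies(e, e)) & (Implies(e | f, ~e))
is never true.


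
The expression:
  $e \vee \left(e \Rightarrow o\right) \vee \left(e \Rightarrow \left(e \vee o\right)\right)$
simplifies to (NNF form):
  $\text{True}$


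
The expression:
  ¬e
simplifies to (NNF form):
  ¬e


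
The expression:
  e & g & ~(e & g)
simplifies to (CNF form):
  False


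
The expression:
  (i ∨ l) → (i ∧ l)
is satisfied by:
  {l: False, i: False}
  {i: True, l: True}


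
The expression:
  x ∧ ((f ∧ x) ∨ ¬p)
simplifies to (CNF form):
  x ∧ (f ∨ ¬p)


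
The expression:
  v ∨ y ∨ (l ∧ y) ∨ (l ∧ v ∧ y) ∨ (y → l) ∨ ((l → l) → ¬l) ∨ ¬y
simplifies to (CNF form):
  True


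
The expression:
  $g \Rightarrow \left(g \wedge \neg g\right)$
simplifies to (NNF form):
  $\neg g$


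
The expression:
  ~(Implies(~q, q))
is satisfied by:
  {q: False}


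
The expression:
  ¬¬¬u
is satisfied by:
  {u: False}


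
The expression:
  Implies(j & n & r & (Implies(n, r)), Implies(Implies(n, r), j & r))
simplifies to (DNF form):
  True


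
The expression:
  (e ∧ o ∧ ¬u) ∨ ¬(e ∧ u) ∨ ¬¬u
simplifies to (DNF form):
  True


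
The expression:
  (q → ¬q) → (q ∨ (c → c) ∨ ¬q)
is always true.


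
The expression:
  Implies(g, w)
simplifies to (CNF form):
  w | ~g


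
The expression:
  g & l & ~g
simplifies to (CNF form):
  False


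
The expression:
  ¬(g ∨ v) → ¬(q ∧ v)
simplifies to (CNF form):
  True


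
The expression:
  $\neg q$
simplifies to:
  $\neg q$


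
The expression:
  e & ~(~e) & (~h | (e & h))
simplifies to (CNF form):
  e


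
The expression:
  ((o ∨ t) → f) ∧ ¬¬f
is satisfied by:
  {f: True}


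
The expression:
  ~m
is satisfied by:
  {m: False}


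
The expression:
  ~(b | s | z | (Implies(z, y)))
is never true.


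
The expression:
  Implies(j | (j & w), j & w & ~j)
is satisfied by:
  {j: False}


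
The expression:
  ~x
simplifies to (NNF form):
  ~x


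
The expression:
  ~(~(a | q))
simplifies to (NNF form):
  a | q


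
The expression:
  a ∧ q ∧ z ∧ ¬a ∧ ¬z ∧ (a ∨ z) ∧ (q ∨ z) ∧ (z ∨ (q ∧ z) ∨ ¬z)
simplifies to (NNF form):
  False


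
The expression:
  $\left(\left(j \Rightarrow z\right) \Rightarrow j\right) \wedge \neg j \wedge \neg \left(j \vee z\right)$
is never true.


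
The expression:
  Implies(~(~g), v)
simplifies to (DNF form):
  v | ~g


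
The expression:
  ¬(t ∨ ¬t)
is never true.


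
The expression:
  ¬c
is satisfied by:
  {c: False}


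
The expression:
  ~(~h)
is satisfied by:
  {h: True}


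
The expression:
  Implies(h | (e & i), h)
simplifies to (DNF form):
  h | ~e | ~i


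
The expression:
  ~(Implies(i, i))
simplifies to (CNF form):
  False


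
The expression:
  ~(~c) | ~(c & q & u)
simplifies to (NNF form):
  True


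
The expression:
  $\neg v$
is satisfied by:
  {v: False}


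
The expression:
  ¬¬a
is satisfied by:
  {a: True}


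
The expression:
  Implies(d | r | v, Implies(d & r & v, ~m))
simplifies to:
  ~d | ~m | ~r | ~v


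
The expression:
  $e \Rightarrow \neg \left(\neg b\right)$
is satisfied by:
  {b: True, e: False}
  {e: False, b: False}
  {e: True, b: True}


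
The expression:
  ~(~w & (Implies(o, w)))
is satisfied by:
  {o: True, w: True}
  {o: True, w: False}
  {w: True, o: False}


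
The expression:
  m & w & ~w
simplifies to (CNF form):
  False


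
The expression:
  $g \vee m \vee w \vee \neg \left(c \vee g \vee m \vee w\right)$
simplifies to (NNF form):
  $g \vee m \vee w \vee \neg c$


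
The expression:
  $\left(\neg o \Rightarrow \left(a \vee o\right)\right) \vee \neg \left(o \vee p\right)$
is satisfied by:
  {a: True, o: True, p: False}
  {a: True, p: False, o: False}
  {o: True, p: False, a: False}
  {o: False, p: False, a: False}
  {a: True, o: True, p: True}
  {a: True, p: True, o: False}
  {o: True, p: True, a: False}


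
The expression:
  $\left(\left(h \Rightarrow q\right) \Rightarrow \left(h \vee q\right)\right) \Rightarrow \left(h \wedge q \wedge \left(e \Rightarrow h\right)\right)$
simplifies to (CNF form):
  $\left(h \vee \neg h\right) \wedge \left(h \vee \neg q\right) \wedge \left(q \vee \neg h\right) \wedge \left(q \vee \neg q\right)$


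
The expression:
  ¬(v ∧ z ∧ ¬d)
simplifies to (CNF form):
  d ∨ ¬v ∨ ¬z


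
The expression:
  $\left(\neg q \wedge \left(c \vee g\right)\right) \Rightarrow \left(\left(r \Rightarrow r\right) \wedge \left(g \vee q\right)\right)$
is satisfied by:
  {q: True, g: True, c: False}
  {q: True, c: False, g: False}
  {g: True, c: False, q: False}
  {g: False, c: False, q: False}
  {q: True, g: True, c: True}
  {q: True, c: True, g: False}
  {g: True, c: True, q: False}


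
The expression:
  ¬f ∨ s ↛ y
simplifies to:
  (s ∧ ¬y) ∨ ¬f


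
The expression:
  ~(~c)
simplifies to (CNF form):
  c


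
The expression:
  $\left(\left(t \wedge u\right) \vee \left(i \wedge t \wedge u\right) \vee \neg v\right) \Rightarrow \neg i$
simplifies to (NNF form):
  $\left(v \wedge \neg t\right) \vee \left(v \wedge \neg u\right) \vee \neg i$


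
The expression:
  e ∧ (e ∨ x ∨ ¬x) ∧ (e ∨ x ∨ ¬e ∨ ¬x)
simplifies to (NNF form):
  e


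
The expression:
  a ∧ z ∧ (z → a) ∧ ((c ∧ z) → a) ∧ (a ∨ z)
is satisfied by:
  {a: True, z: True}


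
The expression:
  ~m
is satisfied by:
  {m: False}


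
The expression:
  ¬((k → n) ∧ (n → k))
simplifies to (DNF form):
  (k ∧ ¬n) ∨ (n ∧ ¬k)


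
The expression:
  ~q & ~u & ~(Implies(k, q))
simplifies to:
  k & ~q & ~u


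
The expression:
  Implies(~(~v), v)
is always true.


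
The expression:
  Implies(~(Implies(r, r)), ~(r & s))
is always true.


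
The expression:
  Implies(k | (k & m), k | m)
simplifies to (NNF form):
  True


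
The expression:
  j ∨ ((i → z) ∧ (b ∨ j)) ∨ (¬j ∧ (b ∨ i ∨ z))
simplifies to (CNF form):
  b ∨ i ∨ j ∨ z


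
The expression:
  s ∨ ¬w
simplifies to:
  s ∨ ¬w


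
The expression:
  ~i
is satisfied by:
  {i: False}


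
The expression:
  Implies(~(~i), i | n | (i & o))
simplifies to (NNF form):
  True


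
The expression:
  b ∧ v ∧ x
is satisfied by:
  {b: True, x: True, v: True}


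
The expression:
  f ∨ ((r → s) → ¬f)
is always true.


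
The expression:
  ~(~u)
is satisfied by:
  {u: True}


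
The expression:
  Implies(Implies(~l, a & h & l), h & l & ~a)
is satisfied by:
  {h: True, a: False, l: False}
  {a: False, l: False, h: False}
  {h: True, a: True, l: False}
  {a: True, h: False, l: False}
  {l: True, h: True, a: False}


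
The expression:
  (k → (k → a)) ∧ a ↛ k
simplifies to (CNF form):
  a ∧ ¬k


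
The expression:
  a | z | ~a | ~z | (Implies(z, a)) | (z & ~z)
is always true.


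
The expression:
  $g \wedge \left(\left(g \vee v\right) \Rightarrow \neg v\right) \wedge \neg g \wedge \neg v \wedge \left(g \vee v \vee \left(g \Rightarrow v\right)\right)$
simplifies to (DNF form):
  $\text{False}$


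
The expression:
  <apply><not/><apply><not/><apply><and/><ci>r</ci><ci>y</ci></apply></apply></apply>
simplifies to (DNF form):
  <apply><and/><ci>r</ci><ci>y</ci></apply>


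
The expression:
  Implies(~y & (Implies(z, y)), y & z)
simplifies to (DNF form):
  y | z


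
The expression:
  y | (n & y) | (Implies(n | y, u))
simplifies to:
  u | y | ~n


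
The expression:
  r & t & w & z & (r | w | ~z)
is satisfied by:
  {t: True, z: True, w: True, r: True}


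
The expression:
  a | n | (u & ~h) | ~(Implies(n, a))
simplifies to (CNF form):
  (a | n | u) & (a | n | ~h)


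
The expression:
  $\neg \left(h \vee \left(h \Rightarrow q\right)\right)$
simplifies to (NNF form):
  $\text{False}$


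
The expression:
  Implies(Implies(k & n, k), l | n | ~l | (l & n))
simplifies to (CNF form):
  True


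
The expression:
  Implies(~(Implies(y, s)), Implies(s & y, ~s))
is always true.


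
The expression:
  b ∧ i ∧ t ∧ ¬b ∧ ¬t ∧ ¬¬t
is never true.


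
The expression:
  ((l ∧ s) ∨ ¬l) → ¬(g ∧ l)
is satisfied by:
  {l: False, g: False, s: False}
  {s: True, l: False, g: False}
  {g: True, l: False, s: False}
  {s: True, g: True, l: False}
  {l: True, s: False, g: False}
  {s: True, l: True, g: False}
  {g: True, l: True, s: False}


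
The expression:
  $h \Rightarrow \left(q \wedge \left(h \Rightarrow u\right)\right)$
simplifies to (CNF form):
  $\left(q \vee \neg h\right) \wedge \left(u \vee \neg h\right)$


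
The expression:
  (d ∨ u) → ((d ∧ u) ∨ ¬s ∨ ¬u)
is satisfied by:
  {d: True, s: False, u: False}
  {s: False, u: False, d: False}
  {d: True, u: True, s: False}
  {u: True, s: False, d: False}
  {d: True, s: True, u: False}
  {s: True, d: False, u: False}
  {d: True, u: True, s: True}


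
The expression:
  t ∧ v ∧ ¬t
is never true.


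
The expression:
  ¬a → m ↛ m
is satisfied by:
  {a: True}


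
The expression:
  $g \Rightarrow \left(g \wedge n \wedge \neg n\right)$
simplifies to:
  $\neg g$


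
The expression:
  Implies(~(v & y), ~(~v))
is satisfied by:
  {v: True}


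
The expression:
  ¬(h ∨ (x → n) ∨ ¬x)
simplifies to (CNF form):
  x ∧ ¬h ∧ ¬n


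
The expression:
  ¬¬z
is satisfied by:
  {z: True}


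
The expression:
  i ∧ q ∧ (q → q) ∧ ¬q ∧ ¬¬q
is never true.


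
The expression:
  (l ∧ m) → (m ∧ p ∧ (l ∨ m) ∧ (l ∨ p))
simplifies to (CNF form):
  p ∨ ¬l ∨ ¬m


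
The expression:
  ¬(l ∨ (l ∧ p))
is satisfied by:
  {l: False}


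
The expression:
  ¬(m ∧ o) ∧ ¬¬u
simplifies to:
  u ∧ (¬m ∨ ¬o)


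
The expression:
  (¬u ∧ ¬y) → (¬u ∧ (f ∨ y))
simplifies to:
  f ∨ u ∨ y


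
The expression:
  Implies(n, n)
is always true.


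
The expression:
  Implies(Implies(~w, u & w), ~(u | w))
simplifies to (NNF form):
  ~w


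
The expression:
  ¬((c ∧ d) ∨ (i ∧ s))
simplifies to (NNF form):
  (¬c ∧ ¬i) ∨ (¬c ∧ ¬s) ∨ (¬d ∧ ¬i) ∨ (¬d ∧ ¬s)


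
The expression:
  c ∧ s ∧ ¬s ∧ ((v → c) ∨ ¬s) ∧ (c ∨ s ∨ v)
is never true.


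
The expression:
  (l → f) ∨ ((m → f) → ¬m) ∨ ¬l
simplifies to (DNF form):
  True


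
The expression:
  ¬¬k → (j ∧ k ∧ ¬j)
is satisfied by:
  {k: False}


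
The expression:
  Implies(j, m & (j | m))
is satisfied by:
  {m: True, j: False}
  {j: False, m: False}
  {j: True, m: True}


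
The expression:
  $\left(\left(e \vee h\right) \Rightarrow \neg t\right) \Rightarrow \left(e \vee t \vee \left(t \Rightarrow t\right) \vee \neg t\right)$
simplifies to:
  $\text{True}$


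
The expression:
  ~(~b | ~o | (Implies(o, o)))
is never true.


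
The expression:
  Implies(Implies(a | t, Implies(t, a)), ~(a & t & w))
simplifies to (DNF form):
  ~a | ~t | ~w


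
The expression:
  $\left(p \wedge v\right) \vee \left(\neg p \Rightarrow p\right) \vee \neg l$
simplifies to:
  $p \vee \neg l$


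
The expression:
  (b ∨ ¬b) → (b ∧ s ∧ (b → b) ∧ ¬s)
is never true.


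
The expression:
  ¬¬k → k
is always true.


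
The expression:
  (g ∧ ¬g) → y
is always true.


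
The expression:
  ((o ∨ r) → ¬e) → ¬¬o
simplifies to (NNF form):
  o ∨ (e ∧ r)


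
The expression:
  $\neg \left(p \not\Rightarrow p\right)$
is always true.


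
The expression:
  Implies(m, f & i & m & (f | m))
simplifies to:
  ~m | (f & i)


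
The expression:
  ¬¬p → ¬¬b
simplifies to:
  b ∨ ¬p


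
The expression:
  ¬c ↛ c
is always true.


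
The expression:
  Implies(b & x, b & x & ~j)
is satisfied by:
  {x: False, b: False, j: False}
  {j: True, x: False, b: False}
  {b: True, x: False, j: False}
  {j: True, b: True, x: False}
  {x: True, j: False, b: False}
  {j: True, x: True, b: False}
  {b: True, x: True, j: False}


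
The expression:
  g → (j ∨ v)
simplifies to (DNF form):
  j ∨ v ∨ ¬g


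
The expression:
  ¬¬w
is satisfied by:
  {w: True}


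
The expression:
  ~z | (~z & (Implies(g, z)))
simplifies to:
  ~z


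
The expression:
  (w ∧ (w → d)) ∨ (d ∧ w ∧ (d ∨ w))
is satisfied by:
  {w: True, d: True}


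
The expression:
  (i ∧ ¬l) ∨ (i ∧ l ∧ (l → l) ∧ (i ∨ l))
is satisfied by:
  {i: True}


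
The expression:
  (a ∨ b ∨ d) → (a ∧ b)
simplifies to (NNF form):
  (a ∨ ¬b) ∧ (a ∨ ¬d) ∧ (b ∨ ¬a)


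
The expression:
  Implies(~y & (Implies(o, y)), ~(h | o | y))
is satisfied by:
  {y: True, o: True, h: False}
  {y: True, h: False, o: False}
  {o: True, h: False, y: False}
  {o: False, h: False, y: False}
  {y: True, o: True, h: True}
  {y: True, h: True, o: False}
  {o: True, h: True, y: False}


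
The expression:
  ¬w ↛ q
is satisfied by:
  {q: False, w: False}


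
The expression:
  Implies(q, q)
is always true.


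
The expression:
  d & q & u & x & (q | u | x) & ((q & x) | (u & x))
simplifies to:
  d & q & u & x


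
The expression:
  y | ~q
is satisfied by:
  {y: True, q: False}
  {q: False, y: False}
  {q: True, y: True}


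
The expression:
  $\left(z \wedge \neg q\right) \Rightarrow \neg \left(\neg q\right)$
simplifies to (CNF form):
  $q \vee \neg z$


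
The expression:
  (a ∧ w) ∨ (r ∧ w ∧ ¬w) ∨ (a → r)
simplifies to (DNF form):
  r ∨ w ∨ ¬a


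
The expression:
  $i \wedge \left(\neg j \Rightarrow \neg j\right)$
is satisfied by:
  {i: True}


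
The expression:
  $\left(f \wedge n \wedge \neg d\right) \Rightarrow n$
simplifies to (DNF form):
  $\text{True}$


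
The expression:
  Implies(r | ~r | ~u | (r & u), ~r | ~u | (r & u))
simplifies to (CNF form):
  True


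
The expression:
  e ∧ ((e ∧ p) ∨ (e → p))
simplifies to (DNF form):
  e ∧ p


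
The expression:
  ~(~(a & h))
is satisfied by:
  {a: True, h: True}


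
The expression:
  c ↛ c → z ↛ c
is always true.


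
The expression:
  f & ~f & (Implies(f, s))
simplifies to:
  False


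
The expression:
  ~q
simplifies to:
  ~q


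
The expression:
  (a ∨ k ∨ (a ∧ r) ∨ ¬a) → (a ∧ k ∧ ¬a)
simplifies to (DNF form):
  False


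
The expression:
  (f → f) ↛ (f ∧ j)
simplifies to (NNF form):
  ¬f ∨ ¬j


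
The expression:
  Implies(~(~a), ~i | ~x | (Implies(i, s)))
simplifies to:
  s | ~a | ~i | ~x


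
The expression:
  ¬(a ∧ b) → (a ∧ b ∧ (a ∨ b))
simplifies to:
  a ∧ b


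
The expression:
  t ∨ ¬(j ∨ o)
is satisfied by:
  {t: True, j: False, o: False}
  {t: True, o: True, j: False}
  {t: True, j: True, o: False}
  {t: True, o: True, j: True}
  {o: False, j: False, t: False}


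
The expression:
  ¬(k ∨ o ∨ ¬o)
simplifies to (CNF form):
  False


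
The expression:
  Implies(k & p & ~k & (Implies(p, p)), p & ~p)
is always true.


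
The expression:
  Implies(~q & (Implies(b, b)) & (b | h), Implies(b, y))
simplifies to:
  q | y | ~b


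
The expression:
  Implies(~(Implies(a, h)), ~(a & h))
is always true.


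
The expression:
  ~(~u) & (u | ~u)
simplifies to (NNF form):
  u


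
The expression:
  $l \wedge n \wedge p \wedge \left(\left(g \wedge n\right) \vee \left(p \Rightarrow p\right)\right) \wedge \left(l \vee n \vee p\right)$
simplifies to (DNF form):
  $l \wedge n \wedge p$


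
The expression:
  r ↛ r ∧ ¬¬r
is never true.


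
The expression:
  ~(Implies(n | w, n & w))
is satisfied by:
  {n: True, w: False}
  {w: True, n: False}


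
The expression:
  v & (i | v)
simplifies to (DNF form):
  v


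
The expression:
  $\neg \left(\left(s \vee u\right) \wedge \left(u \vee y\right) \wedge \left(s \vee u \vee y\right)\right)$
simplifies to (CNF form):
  $\neg u \wedge \left(\neg s \vee \neg y\right)$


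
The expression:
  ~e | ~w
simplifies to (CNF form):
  ~e | ~w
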